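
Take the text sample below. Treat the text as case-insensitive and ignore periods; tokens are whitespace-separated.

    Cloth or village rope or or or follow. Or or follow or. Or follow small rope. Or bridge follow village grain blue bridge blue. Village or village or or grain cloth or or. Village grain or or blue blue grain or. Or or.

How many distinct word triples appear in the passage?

35

43 tokens → 41 trigram windows in total.
Repeated trigrams (each contributes count−1 duplicates):
  or or follow: 3
  follow or or: 2
  grain or or: 2
  or follow or: 2
  or or or: 2
6 duplicate windows → 41 − 6 = 35 distinct.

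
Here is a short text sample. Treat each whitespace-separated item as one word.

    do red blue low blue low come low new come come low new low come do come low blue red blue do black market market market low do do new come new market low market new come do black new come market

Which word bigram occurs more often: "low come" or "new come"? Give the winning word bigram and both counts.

"low come": 2 occurrences
"new come": 4 occurrences

"new come" (4 vs 2)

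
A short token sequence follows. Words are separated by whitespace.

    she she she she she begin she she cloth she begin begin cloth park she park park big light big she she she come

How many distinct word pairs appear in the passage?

24 tokens → 23 bigram windows in total.
Repeated bigrams (each contributes count−1 duplicates):
  she she: 7
  she begin: 2
7 duplicate windows → 23 − 7 = 16 distinct.

16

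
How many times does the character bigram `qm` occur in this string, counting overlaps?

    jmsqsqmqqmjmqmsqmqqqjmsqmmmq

5

Sliding a length-2 window over the 28 characters (27 positions):
  position 6–7: qm
  position 9–10: qm
  position 13–14: qm
  position 16–17: qm
  position 24–25: qm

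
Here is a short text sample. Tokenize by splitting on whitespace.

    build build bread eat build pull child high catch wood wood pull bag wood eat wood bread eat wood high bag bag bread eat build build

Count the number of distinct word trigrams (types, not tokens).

23

26 tokens → 24 trigram windows in total.
Repeated trigrams (each contributes count−1 duplicates):
  bread eat build: 2
1 duplicate windows → 24 − 1 = 23 distinct.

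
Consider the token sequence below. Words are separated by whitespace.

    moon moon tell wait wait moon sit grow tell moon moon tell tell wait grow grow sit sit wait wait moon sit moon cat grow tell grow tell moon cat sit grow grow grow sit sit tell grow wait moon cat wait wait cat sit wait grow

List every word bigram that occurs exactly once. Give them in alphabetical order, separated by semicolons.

Bigram counts meeting the condition (exactly once):
  cat grow: 1
  cat wait: 1
  grow wait: 1
  sit moon: 1
  sit tell: 1
  tell tell: 1
  wait cat: 1

cat grow; cat wait; grow wait; sit moon; sit tell; tell tell; wait cat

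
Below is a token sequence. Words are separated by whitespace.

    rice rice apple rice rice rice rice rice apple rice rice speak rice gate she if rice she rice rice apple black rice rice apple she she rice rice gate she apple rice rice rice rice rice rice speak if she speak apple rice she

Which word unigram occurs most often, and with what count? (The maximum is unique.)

Unigram frequencies (highest first):
  rice: 24
  she: 7
  apple: 6
  speak: 3
  gate: 2
  if: 2
  … (1 more, each ≤ 1)

"rice", 24 times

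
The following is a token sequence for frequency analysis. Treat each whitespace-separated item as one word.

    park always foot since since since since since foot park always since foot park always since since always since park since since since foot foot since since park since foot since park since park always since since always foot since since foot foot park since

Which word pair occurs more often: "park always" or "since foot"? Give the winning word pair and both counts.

"park always": 4 occurrences
"since foot": 5 occurrences

"since foot" (5 vs 4)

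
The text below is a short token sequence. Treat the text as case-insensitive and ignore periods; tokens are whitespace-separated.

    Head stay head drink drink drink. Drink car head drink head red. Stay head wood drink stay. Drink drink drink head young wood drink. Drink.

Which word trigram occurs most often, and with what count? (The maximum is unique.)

"drink drink drink", 3 times

Trigram frequencies (highest first):
  drink drink drink: 3
  head stay head: 1
  stay head drink: 1
  head drink drink: 1
  drink drink car: 1
  drink car head: 1
  … (15 more, each ≤ 1)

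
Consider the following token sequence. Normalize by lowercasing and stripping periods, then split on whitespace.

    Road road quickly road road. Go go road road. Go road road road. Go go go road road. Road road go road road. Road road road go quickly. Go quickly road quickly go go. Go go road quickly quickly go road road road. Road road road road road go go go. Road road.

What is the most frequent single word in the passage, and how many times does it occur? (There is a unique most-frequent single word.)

"road", 30 times

Unigram frequencies (highest first):
  road: 30
  go: 17
  quickly: 6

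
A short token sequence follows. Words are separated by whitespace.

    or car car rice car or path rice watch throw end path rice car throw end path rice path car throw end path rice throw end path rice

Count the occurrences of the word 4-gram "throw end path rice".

Scanning the 25 overlapping 4-gram windows for "throw end path rice":
  position 10–13: throw end path rice
  position 15–18: throw end path rice
  position 21–24: throw end path rice
  position 25–28: throw end path rice

4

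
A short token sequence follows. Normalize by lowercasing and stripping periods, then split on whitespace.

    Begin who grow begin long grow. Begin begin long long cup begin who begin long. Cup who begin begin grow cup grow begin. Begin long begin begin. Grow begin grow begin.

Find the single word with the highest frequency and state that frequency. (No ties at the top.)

"begin", 14 times

Unigram frequencies (highest first):
  begin: 14
  grow: 6
  long: 5
  who: 3
  cup: 3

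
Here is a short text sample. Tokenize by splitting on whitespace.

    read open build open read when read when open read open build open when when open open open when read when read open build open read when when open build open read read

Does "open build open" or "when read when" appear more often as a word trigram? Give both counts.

"open build open" (4 vs 2)

"open build open": 4 occurrences
"when read when": 2 occurrences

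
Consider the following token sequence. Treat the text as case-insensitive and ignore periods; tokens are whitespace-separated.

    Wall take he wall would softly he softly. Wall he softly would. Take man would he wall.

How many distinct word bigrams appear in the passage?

14

17 tokens → 16 bigram windows in total.
Repeated bigrams (each contributes count−1 duplicates):
  he softly: 2
  he wall: 2
2 duplicate windows → 16 − 2 = 14 distinct.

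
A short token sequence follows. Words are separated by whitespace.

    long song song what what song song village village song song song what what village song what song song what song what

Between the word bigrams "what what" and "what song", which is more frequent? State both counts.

"what song" (3 vs 2)

"what what": 2 occurrences
"what song": 3 occurrences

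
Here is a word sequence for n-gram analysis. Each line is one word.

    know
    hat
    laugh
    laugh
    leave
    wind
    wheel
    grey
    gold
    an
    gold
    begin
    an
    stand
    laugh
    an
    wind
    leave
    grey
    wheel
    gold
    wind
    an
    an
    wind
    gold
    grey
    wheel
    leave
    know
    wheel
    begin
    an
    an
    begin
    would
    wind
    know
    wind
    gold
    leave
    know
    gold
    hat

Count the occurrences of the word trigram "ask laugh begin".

0

Scanning the 42 overlapping trigram windows for "ask laugh begin":
  (none found)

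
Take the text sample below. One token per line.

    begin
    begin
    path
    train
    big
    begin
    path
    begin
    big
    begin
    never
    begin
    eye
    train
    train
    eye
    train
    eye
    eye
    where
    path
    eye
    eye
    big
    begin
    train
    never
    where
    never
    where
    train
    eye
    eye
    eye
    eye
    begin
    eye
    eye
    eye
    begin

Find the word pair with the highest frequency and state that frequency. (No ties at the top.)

"eye eye", 7 times

Bigram frequencies (highest first):
  eye eye: 7
  big begin: 3
  train eye: 3
  begin path: 2
  begin eye: 2
  eye train: 2
  … (18 more, each ≤ 2)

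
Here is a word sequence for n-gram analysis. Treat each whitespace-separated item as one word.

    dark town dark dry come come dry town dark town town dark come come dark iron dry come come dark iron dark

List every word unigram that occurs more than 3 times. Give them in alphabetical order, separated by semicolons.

come; dark; town

Unigram counts meeting the condition (more than 3 times):
  come: 6
  dark: 7
  town: 4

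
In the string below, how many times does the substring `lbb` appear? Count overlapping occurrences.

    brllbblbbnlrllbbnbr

Sliding a length-3 window over the 19 characters (17 positions):
  position 4–6: lbb
  position 7–9: lbb
  position 14–16: lbb

3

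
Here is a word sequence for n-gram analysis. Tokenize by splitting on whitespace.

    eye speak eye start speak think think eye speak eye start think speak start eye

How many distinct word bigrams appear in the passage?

15 tokens → 14 bigram windows in total.
Repeated bigrams (each contributes count−1 duplicates):
  eye speak: 2
  eye start: 2
  speak eye: 2
3 duplicate windows → 14 − 3 = 11 distinct.

11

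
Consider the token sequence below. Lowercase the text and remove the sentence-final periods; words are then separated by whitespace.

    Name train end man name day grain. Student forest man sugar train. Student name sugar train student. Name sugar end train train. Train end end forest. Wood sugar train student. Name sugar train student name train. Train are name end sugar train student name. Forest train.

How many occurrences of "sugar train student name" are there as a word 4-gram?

Scanning the 43 overlapping 4-gram windows for "sugar train student name":
  position 11–14: sugar train student name
  position 15–18: sugar train student name
  position 28–31: sugar train student name
  position 32–35: sugar train student name
  position 41–44: sugar train student name

5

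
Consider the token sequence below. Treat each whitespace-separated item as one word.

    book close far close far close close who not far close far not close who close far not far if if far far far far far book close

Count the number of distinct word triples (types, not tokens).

21

28 tokens → 26 trigram windows in total.
Repeated trigrams (each contributes count−1 duplicates):
  far far far: 3
  close far close: 2
  close far not: 2
  far close far: 2
5 duplicate windows → 26 − 5 = 21 distinct.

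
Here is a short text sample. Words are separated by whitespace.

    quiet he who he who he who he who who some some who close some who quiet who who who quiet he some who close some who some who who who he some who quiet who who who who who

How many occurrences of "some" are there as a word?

7

Scanning the 40 tokens for "some":
  position 11: some
  position 12: some
  position 15: some
  position 23: some
  position 26: some
  position 28: some
  position 33: some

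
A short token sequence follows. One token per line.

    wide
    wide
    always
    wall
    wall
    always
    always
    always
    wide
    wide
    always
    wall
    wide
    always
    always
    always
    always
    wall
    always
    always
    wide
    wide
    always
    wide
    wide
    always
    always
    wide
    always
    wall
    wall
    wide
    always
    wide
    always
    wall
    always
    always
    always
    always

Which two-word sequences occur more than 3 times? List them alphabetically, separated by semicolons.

always always; always wall; always wide; wide always; wide wide

Bigram counts meeting the condition (more than 3 times):
  always always: 10
  always wall: 5
  always wide: 5
  wide always: 8
  wide wide: 4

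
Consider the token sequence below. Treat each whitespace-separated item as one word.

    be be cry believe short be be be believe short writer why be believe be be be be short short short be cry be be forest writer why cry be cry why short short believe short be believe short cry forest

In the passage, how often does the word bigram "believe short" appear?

4

Scanning the 40 overlapping bigram windows for "believe short":
  position 4–5: believe short
  position 9–10: believe short
  position 35–36: believe short
  position 38–39: believe short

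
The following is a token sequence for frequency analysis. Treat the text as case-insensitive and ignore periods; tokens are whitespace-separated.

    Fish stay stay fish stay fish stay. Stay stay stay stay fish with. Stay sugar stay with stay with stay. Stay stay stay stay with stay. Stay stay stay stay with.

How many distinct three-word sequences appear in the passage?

14

31 tokens → 29 trigram windows in total.
Repeated trigrams (each contributes count−1 duplicates):
  stay stay stay: 9
  stay with stay: 3
  fish stay stay: 2
  stay fish stay: 2
  stay stay fish: 2
  stay stay with: 2
  with stay stay: 2
15 duplicate windows → 29 − 15 = 14 distinct.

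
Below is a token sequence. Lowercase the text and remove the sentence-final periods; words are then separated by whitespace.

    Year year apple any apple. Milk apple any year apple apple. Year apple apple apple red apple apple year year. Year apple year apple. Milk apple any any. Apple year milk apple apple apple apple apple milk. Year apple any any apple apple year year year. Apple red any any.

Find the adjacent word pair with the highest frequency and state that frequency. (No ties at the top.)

Bigram frequencies (highest first):
  apple apple: 9
  year apple: 7
  year year: 5
  apple year: 5
  apple any: 4
  any apple: 3
  … (9 more, each ≤ 3)

"apple apple", 9 times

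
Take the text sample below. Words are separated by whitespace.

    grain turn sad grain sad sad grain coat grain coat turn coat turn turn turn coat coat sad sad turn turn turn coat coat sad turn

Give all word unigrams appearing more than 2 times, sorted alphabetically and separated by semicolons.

coat; grain; sad; turn

Unigram counts meeting the condition (more than 2 times):
  coat: 7
  grain: 4
  sad: 6
  turn: 9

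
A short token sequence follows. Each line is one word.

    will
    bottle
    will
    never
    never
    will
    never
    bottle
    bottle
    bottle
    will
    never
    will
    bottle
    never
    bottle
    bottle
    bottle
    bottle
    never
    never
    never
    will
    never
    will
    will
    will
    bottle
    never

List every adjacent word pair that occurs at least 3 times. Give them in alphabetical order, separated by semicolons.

bottle bottle; bottle never; never never; never will; will bottle; will never

Bigram counts meeting the condition (at least 3 times):
  bottle bottle: 5
  bottle never: 3
  never never: 3
  never will: 4
  will bottle: 3
  will never: 4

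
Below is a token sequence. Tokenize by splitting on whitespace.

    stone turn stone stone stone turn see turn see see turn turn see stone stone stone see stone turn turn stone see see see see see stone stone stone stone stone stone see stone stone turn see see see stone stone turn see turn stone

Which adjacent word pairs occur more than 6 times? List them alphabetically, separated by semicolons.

see see; stone stone

Bigram counts meeting the condition (more than 6 times):
  see see: 7
  stone stone: 11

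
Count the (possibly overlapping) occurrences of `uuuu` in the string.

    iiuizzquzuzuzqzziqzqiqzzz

Sliding a length-4 window over the 25 characters (22 positions):
  (no match at any position)

0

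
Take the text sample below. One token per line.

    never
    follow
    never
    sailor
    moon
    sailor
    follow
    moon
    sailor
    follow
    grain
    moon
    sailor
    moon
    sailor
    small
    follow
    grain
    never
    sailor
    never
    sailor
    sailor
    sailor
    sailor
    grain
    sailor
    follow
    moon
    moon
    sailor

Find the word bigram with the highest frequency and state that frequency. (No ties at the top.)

Bigram frequencies (highest first):
  moon sailor: 5
  never sailor: 3
  sailor follow: 3
  sailor sailor: 3
  sailor moon: 2
  follow moon: 2
  … (11 more, each ≤ 2)

"moon sailor", 5 times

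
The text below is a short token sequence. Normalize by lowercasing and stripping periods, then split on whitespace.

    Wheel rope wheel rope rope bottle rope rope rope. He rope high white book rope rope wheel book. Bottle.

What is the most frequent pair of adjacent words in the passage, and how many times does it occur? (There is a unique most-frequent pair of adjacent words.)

"rope rope", 4 times

Bigram frequencies (highest first):
  rope rope: 4
  wheel rope: 2
  rope wheel: 2
  rope bottle: 1
  bottle rope: 1
  rope he: 1
  … (7 more, each ≤ 1)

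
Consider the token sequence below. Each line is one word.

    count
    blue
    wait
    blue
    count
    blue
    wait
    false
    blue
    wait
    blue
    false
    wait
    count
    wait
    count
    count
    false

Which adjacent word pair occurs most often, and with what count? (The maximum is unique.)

"blue wait", 3 times

Bigram frequencies (highest first):
  blue wait: 3
  count blue: 2
  wait blue: 2
  wait count: 2
  blue count: 1
  wait false: 1
  … (6 more, each ≤ 1)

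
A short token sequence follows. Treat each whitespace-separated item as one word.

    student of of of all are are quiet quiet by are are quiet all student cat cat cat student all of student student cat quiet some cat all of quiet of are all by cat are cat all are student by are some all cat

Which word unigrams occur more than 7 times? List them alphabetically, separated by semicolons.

Unigram counts meeting the condition (more than 7 times):
  are: 8
  cat: 8

are; cat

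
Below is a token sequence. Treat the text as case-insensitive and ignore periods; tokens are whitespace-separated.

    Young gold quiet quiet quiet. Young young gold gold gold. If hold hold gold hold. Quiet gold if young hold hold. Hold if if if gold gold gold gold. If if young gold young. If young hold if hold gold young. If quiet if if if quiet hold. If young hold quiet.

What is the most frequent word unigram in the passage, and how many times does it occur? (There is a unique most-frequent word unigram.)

"if", 14 times

Unigram frequencies (highest first):
  if: 14
  gold: 12
  hold: 10
  young: 9
  quiet: 7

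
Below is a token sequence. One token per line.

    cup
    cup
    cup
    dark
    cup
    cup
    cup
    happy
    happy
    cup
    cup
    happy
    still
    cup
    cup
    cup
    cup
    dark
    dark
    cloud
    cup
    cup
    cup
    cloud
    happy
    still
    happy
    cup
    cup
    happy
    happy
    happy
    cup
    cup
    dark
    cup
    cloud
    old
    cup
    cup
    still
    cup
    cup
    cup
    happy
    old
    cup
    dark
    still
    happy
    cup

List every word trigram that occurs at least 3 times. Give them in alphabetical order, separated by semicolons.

Trigram counts meeting the condition (at least 3 times):
  cup cup cup: 6
  cup cup dark: 3
  cup cup happy: 4
  happy cup cup: 3

cup cup cup; cup cup dark; cup cup happy; happy cup cup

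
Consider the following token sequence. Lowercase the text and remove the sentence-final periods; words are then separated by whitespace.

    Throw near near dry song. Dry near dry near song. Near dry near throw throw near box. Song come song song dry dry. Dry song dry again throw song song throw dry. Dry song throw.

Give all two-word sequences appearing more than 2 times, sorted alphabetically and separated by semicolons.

Bigram counts meeting the condition (more than 2 times):
  dry dry: 3
  dry near: 3
  dry song: 3
  near dry: 3
  song dry: 3

dry dry; dry near; dry song; near dry; song dry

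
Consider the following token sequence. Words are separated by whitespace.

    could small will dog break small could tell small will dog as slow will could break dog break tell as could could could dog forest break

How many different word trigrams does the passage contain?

26 tokens → 24 trigram windows in total.
Repeated trigrams (each contributes count−1 duplicates):
  small will dog: 2
1 duplicate windows → 24 − 1 = 23 distinct.

23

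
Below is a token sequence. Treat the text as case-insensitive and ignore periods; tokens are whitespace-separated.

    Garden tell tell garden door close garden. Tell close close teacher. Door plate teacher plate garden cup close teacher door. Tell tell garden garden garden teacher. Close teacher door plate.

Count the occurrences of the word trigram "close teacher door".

3

Scanning the 28 overlapping trigram windows for "close teacher door":
  position 10–12: close teacher door
  position 18–20: close teacher door
  position 27–29: close teacher door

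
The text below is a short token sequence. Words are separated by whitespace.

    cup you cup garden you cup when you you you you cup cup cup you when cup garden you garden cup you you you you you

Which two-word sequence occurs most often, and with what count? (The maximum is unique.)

Bigram frequencies (highest first):
  you you: 7
  cup you: 3
  you cup: 3
  cup garden: 2
  garden you: 2
  cup cup: 2
  … (6 more, each ≤ 1)

"you you", 7 times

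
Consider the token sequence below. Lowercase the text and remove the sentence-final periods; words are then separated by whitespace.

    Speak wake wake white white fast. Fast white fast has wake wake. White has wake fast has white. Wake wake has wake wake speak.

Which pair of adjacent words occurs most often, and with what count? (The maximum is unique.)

Bigram frequencies (highest first):
  wake wake: 4
  has wake: 3
  wake white: 2
  white fast: 2
  fast has: 2
  speak wake: 1
  … (9 more, each ≤ 1)

"wake wake", 4 times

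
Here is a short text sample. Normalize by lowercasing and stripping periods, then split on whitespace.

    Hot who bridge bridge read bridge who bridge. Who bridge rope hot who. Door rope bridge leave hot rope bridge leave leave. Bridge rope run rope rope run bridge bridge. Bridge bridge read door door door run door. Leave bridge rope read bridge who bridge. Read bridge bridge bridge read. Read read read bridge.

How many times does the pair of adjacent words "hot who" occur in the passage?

2

Scanning the 53 overlapping bigram windows for "hot who":
  position 1–2: hot who
  position 12–13: hot who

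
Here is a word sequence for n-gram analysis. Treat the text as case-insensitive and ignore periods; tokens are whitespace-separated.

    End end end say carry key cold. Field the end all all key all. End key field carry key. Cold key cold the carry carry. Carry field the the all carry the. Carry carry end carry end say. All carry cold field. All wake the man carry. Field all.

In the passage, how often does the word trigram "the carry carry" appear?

Scanning the 47 overlapping trigram windows for "the carry carry":
  position 23–25: the carry carry
  position 32–34: the carry carry

2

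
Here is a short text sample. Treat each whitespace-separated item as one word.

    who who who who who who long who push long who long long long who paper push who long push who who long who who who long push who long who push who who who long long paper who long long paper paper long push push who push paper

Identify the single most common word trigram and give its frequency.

"who who who", 6 times

Trigram frequencies (highest first):
  who who who: 6
  who who long: 4
  who long who: 3
  who long long: 3
  long who push: 2
  push who long: 2
  … (23 more, each ≤ 2)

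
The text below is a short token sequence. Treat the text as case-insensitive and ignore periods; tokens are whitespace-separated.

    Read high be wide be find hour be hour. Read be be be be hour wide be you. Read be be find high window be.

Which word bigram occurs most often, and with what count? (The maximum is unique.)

"be be", 4 times

Bigram frequencies (highest first):
  be be: 4
  wide be: 2
  be find: 2
  be hour: 2
  read be: 2
  read high: 1
  … (11 more, each ≤ 1)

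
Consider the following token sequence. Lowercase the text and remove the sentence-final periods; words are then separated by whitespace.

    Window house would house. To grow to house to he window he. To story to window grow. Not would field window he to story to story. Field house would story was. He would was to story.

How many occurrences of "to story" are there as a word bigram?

Scanning the 35 overlapping bigram windows for "to story":
  position 13–14: to story
  position 23–24: to story
  position 25–26: to story
  position 35–36: to story

4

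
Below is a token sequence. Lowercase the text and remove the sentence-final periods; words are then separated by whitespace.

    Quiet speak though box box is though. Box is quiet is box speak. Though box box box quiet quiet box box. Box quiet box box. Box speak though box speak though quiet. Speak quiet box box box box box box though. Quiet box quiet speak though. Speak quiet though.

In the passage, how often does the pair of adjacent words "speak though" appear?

Scanning the 48 overlapping bigram windows for "speak though":
  position 2–3: speak though
  position 13–14: speak though
  position 27–28: speak though
  position 30–31: speak though
  position 45–46: speak though

5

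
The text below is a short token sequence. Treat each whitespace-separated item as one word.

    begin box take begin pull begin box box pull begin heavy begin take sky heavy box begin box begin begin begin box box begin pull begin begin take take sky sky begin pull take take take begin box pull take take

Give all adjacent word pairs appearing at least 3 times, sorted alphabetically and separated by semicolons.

Bigram counts meeting the condition (at least 3 times):
  begin begin: 3
  begin box: 5
  begin pull: 3
  box begin: 3
  pull begin: 3
  take take: 4

begin begin; begin box; begin pull; box begin; pull begin; take take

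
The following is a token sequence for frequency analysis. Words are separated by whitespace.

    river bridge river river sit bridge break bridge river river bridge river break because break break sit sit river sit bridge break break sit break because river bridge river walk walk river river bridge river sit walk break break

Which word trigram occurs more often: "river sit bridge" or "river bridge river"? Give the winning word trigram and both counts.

"river bridge river" (4 vs 2)

"river sit bridge": 2 occurrences
"river bridge river": 4 occurrences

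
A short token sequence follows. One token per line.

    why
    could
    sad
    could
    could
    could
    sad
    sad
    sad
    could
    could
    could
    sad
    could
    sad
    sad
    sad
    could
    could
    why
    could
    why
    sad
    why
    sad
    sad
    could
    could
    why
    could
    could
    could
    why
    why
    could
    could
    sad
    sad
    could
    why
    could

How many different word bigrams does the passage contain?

9

41 tokens → 40 bigram windows in total.
Repeated bigrams (each contributes count−1 duplicates):
  could could: 9
  sad could: 6
  sad sad: 6
  could sad: 5
  could why: 5
  why could: 5
  why sad: 2
31 duplicate windows → 40 − 31 = 9 distinct.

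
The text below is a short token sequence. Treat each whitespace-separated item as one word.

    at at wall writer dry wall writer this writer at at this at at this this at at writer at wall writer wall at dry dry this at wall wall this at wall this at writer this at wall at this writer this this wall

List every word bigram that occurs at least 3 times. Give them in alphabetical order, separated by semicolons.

Bigram counts meeting the condition (at least 3 times):
  at at: 4
  at this: 3
  at wall: 5
  this at: 6
  wall writer: 3
  writer this: 3

at at; at this; at wall; this at; wall writer; writer this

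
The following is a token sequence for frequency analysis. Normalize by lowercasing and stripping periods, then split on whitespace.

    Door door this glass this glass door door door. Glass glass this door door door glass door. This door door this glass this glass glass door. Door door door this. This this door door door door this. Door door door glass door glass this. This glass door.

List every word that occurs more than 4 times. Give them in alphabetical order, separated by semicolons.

door; glass; this

Unigram counts meeting the condition (more than 4 times):
  door: 24
  glass: 11
  this: 12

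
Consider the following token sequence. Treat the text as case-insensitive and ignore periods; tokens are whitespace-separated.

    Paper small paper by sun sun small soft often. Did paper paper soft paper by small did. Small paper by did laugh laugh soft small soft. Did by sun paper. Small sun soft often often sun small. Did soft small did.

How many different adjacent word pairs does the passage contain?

41 tokens → 40 bigram windows in total.
Repeated bigrams (each contributes count−1 duplicates):
  paper by: 3
  small did: 3
  by sun: 2
  paper small: 2
  small paper: 2
  small soft: 2
  soft often: 2
  soft small: 2
  … (1 more repeated)
11 duplicate windows → 40 − 11 = 29 distinct.

29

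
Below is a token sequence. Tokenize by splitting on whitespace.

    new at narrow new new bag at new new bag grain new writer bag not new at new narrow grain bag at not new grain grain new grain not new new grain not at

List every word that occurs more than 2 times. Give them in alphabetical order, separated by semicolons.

at; bag; grain; new; not

Unigram counts meeting the condition (more than 2 times):
  at: 5
  bag: 4
  grain: 6
  new: 12
  not: 4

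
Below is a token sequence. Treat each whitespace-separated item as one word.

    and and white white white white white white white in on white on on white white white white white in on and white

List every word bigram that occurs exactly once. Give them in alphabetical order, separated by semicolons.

Bigram counts meeting the condition (exactly once):
  and and: 1
  on and: 1
  on on: 1
  white on: 1

and and; on and; on on; white on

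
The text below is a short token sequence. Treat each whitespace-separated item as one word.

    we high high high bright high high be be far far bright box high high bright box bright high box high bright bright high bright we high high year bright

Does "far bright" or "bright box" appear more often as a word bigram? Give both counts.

"bright box" (2 vs 1)

"far bright": 1 occurrence
"bright box": 2 occurrences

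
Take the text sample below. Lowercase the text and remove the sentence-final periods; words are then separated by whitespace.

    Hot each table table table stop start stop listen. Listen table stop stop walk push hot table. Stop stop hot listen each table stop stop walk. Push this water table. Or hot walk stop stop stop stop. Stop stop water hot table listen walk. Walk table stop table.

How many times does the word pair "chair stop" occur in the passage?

Scanning the 47 overlapping bigram windows for "chair stop":
  (none found)

0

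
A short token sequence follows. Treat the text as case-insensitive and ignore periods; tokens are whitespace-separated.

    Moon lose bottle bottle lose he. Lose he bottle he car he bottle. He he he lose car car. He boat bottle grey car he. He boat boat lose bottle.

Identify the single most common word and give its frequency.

Unigram frequencies (highest first):
  he: 10
  bottle: 6
  lose: 5
  car: 4
  boat: 3
  moon: 1
  … (1 more, each ≤ 1)

"he", 10 times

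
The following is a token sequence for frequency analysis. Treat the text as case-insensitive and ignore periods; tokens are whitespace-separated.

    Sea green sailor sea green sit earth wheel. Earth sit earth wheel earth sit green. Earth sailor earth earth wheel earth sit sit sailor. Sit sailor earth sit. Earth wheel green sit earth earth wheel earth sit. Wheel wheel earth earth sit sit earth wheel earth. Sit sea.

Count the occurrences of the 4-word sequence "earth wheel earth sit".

Scanning the 45 overlapping 4-gram windows for "earth wheel earth sit":
  position 7–10: earth wheel earth sit
  position 11–14: earth wheel earth sit
  position 19–22: earth wheel earth sit
  position 34–37: earth wheel earth sit
  position 44–47: earth wheel earth sit

5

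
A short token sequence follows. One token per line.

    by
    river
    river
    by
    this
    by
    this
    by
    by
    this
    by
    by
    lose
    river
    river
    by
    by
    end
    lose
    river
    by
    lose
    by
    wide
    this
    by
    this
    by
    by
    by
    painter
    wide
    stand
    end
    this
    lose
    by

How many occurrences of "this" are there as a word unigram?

Scanning the 37 tokens for "this":
  position 5: this
  position 7: this
  position 10: this
  position 25: this
  position 27: this
  position 35: this

6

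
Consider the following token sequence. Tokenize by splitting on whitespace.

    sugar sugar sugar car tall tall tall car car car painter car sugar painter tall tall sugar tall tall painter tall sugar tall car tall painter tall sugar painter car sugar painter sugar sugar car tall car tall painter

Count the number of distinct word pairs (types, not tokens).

39 tokens → 38 bigram windows in total.
Repeated bigrams (each contributes count−1 duplicates):
  car tall: 4
  tall tall: 4
  painter tall: 3
  sugar painter: 3
  sugar sugar: 3
  tall car: 3
  tall painter: 3
  tall sugar: 3
  … (5 more repeated)
23 duplicate windows → 38 − 23 = 15 distinct.

15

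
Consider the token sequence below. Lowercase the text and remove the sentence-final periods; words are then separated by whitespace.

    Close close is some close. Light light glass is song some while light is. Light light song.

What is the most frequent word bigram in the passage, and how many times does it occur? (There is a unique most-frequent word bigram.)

Bigram frequencies (highest first):
  light light: 2
  close close: 1
  close is: 1
  is some: 1
  some close: 1
  close light: 1
  … (9 more, each ≤ 1)

"light light", 2 times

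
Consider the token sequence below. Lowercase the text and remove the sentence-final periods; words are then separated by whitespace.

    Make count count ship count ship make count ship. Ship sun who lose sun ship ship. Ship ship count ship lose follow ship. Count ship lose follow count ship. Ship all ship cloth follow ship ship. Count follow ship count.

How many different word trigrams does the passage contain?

40 tokens → 38 trigram windows in total.
Repeated trigrams (each contributes count−1 duplicates):
  ship count ship: 3
  count ship lose: 2
  count ship ship: 2
  follow ship count: 2
  ship lose follow: 2
  ship ship count: 2
  ship ship ship: 2
8 duplicate windows → 38 − 8 = 30 distinct.

30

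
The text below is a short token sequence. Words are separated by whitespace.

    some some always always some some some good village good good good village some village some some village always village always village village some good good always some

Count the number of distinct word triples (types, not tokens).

28 tokens → 26 trigram windows in total.
Repeated trigrams (each contributes count−1 duplicates):
  village always village: 2
1 duplicate windows → 26 − 1 = 25 distinct.

25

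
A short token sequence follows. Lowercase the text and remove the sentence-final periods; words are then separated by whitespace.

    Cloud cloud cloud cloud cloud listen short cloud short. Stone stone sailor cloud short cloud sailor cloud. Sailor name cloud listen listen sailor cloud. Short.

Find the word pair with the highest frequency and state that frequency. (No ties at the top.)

Bigram frequencies (highest first):
  cloud cloud: 4
  cloud short: 3
  sailor cloud: 3
  cloud listen: 2
  short cloud: 2
  cloud sailor: 2
  … (8 more, each ≤ 1)

"cloud cloud", 4 times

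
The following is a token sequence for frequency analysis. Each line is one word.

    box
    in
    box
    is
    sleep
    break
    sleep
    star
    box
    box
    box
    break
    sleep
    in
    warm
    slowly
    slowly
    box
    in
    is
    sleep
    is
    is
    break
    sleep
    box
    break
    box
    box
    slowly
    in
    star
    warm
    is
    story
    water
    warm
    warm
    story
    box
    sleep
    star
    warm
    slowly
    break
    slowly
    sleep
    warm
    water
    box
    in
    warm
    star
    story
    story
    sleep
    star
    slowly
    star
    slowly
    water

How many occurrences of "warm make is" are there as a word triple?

0

Scanning the 59 overlapping trigram windows for "warm make is":
  (none found)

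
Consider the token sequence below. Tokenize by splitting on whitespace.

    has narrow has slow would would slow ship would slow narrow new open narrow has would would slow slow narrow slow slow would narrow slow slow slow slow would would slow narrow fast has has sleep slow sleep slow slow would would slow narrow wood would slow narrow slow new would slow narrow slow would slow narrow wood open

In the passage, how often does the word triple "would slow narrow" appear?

6

Scanning the 57 overlapping trigram windows for "would slow narrow":
  position 9–11: would slow narrow
  position 30–32: would slow narrow
  position 42–44: would slow narrow
  position 46–48: would slow narrow
  position 51–53: would slow narrow
  position 55–57: would slow narrow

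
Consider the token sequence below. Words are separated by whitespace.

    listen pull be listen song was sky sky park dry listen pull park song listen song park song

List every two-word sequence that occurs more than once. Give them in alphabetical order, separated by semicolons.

Bigram counts meeting the condition (more than once):
  listen pull: 2
  listen song: 2
  park song: 2

listen pull; listen song; park song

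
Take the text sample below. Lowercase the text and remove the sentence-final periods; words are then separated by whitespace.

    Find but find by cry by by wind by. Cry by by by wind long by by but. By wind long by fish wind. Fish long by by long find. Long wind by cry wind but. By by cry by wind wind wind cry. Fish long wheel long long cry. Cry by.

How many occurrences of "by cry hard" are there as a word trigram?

0

Scanning the 50 overlapping trigram windows for "by cry hard":
  (none found)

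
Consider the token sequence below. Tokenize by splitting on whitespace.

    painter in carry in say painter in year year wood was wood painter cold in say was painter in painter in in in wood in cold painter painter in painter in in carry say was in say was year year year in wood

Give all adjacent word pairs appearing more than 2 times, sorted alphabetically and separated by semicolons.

Bigram counts meeting the condition (more than 2 times):
  in in: 3
  in say: 3
  painter in: 6
  say was: 3
  year year: 3

in in; in say; painter in; say was; year year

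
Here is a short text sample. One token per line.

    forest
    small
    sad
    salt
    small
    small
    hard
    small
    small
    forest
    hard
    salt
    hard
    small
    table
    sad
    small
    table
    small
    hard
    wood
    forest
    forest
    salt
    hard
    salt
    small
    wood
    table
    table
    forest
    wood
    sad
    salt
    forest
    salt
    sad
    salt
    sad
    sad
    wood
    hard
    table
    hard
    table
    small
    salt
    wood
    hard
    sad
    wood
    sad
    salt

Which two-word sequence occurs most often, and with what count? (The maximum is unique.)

Bigram frequencies (highest first):
  sad salt: 4
  salt small: 2
  small small: 2
  small hard: 2
  hard small: 2
  hard salt: 2
  … (29 more, each ≤ 2)

"sad salt", 4 times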